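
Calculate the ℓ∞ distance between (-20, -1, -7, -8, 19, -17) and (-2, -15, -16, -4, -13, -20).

max(|x_i - y_i|) = max(|-20 - (-2)|, |-1 - (-15)|, |-7 - (-16)|, |-8 - (-4)|, |19 - (-13)|, |-17 - (-20)|) = max(18, 14, 9, 4, 32, 3) = 32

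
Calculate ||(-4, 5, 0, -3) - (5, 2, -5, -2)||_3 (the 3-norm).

(Σ|x_i - y_i|^3)^(1/3) = (|-4 - 5|^3 + |5 - 2|^3 + |0 - (-5)|^3 + |-3 - (-2)|^3)^(1/3)
= (9^3 + 3^3 + 5^3 + 1^3)^(1/3) = (729 + 27 + 125 + 1)^(1/3) = (882)^(1/3) ≈ 9.5901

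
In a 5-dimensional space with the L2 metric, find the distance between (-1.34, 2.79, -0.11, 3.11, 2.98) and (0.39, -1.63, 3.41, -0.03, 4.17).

(Σ|x_i - y_i|^2)^(1/2) = (|-1.34 - 0.39|^2 + |2.79 - (-1.63)|^2 + |-0.11 - 3.41|^2 + |3.11 - (-0.03)|^2 + |2.98 - 4.17|^2)^(1/2)
= (1.73^2 + 4.42^2 + 3.52^2 + 3.14^2 + 1.19^2)^(1/2) = (2.9929 + 19.5364 + 12.3904 + 9.8596 + 1.4161)^(1/2) = (46.1954)^(1/2) ≈ 6.7967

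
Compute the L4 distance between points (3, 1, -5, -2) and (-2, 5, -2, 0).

(Σ|x_i - y_i|^4)^(1/4) = (|3 - (-2)|^4 + |1 - 5|^4 + |-5 - (-2)|^4 + |-2 - 0|^4)^(1/4)
= (5^4 + 4^4 + 3^4 + 2^4)^(1/4) = (625 + 256 + 81 + 16)^(1/4) = (978)^(1/4) ≈ 5.5922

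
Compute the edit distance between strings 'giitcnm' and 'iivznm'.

Let D[i][j] be the edit distance between the first i characters of 'giitcnm' and the first j characters of 'iivznm', with D[i][0] = i, D[0][j] = j, and D[i][j] = D[i-1][j-1] if the characters match, else 1 + min(D[i-1][j], D[i][j-1], D[i-1][j-1]). Filling the table (rows: prefixes of 'giitcnm', columns: prefixes of 'iivznm'):
     ε  i  i  v  z  n  m
  ε  0  1  2  3  4  5  6
  g  1  1  2  3  4  5  6
  i  2  1  1  2  3  4  5
  i  3  2  1  2  3  4  5
  t  4  3  2  2  3  4  5
  c  5  4  3  3  3  4  5
  n  6  5  4  4  4  3  4
  m  7  6  5  5  5  4  3
The bottom-right entry gives D[7][6] = 3, so no sequence of fewer than 3 edits works. Backtracking through the table gives one optimal edit sequence (3 edits):
  giitcnm → iitcnm (del g @1)
  iitcnm → iivcnm (sub t→v @3)
  iivcnm → iivznm (sub c→z @4)
Edit distance = 3.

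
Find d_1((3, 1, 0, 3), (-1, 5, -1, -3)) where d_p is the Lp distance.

Σ|x_i - y_i| = |3 - (-1)| + |1 - 5| + |0 - (-1)| + |3 - (-3)| = 4 + 4 + 1 + 6 = 15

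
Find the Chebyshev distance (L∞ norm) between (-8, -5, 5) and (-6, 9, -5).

max(|x_i - y_i|) = max(|-8 - (-6)|, |-5 - 9|, |5 - (-5)|) = max(2, 14, 10) = 14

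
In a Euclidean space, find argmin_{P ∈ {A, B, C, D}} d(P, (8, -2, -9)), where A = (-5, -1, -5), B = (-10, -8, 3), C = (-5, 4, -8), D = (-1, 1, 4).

Distances: d(A) ≈ 13.6382, d(B) ≈ 22.4499, d(C) ≈ 14.3527, d(D) ≈ 16.0935. Nearest: A = (-5, -1, -5) with distance 13.6382.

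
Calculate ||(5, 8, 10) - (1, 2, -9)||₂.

√(Σ(x_i - y_i)²) = √((5 - 1)² + (8 - 2)² + (10 - (-9))²)
= √(4² + 6² + 19²) = √(16 + 36 + 361) = √413 ≈ 20.3224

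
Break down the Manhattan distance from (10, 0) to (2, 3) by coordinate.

Σ|x_i - y_i| = |10 - 2| + |0 - 3| = 8 + 3 = 11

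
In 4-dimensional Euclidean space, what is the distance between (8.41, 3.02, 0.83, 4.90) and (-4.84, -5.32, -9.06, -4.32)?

√(Σ(x_i - y_i)²) = √((8.41 - (-4.84))² + (3.02 - (-5.32))² + (0.83 - (-9.06))² + (4.9 - (-4.32))²)
= √(13.25² + 8.34² + 9.89² + 9.22²) = √(175.5625 + 69.5556 + 97.8121 + 85.0084) = √427.9386 ≈ 20.6867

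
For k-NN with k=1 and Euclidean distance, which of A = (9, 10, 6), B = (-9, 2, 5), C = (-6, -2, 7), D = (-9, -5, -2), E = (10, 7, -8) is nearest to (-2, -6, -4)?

Distances: d(A) ≈ 21.8403, d(B) ≈ 13.9284, d(C) ≈ 12.3693, d(D) ≈ 7.3485, d(E) ≈ 18.1384. Nearest: D = (-9, -5, -2) with distance 7.3485.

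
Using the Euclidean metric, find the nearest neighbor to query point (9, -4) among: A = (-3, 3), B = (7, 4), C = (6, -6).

Distances: d(A) ≈ 13.8924, d(B) ≈ 8.2462, d(C) ≈ 3.6056. Nearest: C = (6, -6) with distance 3.6056.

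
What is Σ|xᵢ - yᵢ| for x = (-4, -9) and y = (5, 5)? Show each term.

Σ|x_i - y_i| = |-4 - 5| + |-9 - 5| = 9 + 14 = 23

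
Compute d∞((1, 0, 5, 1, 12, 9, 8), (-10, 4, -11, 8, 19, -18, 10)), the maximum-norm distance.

max(|x_i - y_i|) = max(|1 - (-10)|, |0 - 4|, |5 - (-11)|, |1 - 8|, |12 - 19|, |9 - (-18)|, |8 - 10|) = max(11, 4, 16, 7, 7, 27, 2) = 27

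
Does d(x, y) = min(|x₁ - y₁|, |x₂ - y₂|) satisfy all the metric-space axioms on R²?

No. d fails identity of indiscernibles: take x = (-3, 0) and y = (-3, 4). Then d(x,y) = min(|-3 - (-3)|, |0 - 4|) = min(0, 4) = 0, yet x ≠ y.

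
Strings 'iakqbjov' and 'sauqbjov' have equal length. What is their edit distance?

Let D[i][j] be the edit distance between the first i characters of 'iakqbjov' and the first j characters of 'sauqbjov', with D[i][0] = i, D[0][j] = j, and D[i][j] = D[i-1][j-1] if the characters match, else 1 + min(D[i-1][j], D[i][j-1], D[i-1][j-1]). Filling the table (rows: prefixes of 'iakqbjov', columns: prefixes of 'sauqbjov'):
     ε  s  a  u  q  b  j  o  v
  ε  0  1  2  3  4  5  6  7  8
  i  1  1  2  3  4  5  6  7  8
  a  2  2  1  2  3  4  5  6  7
  k  3  3  2  2  3  4  5  6  7
  q  4  4  3  3  2  3  4  5  6
  b  5  5  4  4  3  2  3  4  5
  j  6  6  5  5  4  3  2  3  4
  o  7  7  6  6  5  4  3  2  3
  v  8  8  7  7  6  5  4  3  2
The bottom-right entry gives D[8][8] = 2, so no sequence of fewer than 2 edits works. Backtracking through the table gives one optimal edit sequence (2 edits):
  iakqbjov → sakqbjov (sub i→s @1)
  sakqbjov → sauqbjov (sub k→u @3)
Edit distance = 2.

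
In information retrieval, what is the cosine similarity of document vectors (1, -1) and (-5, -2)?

With u = (1, -1), v = (-5, -2):
u·v = 1·(-5) + (-1)·(-2) = (-5) + 2 = -3.
|u| = √(1² + (-1)²) = √2, |v| = √((-5)² + (-2)²) = √29, so |u||v| = √(2·29) = √58.
cos θ = (u·v)/(|u||v|) = -3/√58 ≈ -0.3939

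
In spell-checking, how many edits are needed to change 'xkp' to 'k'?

Let D[i][j] be the edit distance between the first i characters of 'xkp' and the first j characters of 'k', with D[i][0] = i, D[0][j] = j, and D[i][j] = D[i-1][j-1] if the characters match, else 1 + min(D[i-1][j], D[i][j-1], D[i-1][j-1]). Filling the table (rows: prefixes of 'xkp', columns: prefixes of 'k'):
     ε  k
  ε  0  1
  x  1  1
  k  2  1
  p  3  2
The bottom-right entry gives D[3][1] = 2, so no sequence of fewer than 2 edits works. Backtracking through the table gives one optimal edit sequence (2 edits):
  xkp → kp (del x @1)
  kp → k (del p @2)
Edit distance = 2.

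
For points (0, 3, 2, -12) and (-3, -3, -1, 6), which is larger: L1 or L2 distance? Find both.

L1 = |0 - (-3)| + |3 - (-3)| + |2 - (-1)| + |-12 - 6| = 3 + 6 + 3 + 18 = 30
L2 = √(3² + 6² + 3² + 18²) = √378 ≈ 19.4422
L1 ≥ L2 always (equality iff movement is along one axis); L1 > L2 here.
Ratio L1/L2 = 30/√378 ≈ 1.543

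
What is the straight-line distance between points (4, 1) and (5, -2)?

√(Σ(x_i - y_i)²) = √((4 - 5)² + (1 - (-2))²)
= √((-1)² + 3²) = √(1 + 9) = √10 ≈ 3.1623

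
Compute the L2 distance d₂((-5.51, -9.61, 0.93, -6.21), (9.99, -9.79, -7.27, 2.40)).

√(Σ(x_i - y_i)²) = √((-5.51 - 9.99)² + (-9.61 - (-9.79))² + (0.93 - (-7.27))² + (-6.21 - 2.4)²)
= √((-15.5)² + 0.18² + 8.2² + (-8.61)²) = √(240.25 + 0.0324 + 67.24 + 74.1321) = √381.6545 ≈ 19.536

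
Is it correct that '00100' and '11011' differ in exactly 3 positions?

Differing positions: 1, 2, 3, 4, 5. Hamming distance = 5, so the claim that d_H = 3 is false.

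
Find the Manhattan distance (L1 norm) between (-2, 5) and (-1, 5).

Σ|x_i - y_i| = |-2 - (-1)| + |5 - 5| = 1 + 0 = 1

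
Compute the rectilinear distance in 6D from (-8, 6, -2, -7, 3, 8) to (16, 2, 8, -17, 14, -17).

Σ|x_i - y_i| = |-8 - 16| + |6 - 2| + |-2 - 8| + |-7 - (-17)| + |3 - 14| + |8 - (-17)| = 24 + 4 + 10 + 10 + 11 + 25 = 84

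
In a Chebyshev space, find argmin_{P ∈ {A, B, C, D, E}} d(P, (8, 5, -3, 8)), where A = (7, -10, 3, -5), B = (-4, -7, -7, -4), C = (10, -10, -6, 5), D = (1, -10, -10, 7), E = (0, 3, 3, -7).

Distances: d(A) = 15, d(B) = 12, d(C) = 15, d(D) = 15, d(E) = 15. Nearest: B = (-4, -7, -7, -4) with distance 12.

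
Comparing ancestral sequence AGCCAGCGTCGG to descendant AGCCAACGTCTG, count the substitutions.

Differing positions: 6, 11. Hamming distance = 2.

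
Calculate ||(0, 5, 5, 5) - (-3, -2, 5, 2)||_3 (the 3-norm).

(Σ|x_i - y_i|^3)^(1/3) = (|0 - (-3)|^3 + |5 - (-2)|^3 + |5 - 5|^3 + |5 - 2|^3)^(1/3)
= (3^3 + 7^3 + 0^3 + 3^3)^(1/3) = (27 + 343 + 0 + 27)^(1/3) = (397)^(1/3) ≈ 7.3496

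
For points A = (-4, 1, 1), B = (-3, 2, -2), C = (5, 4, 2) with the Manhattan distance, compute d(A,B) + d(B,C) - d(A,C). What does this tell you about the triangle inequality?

d(A,B) = 1 + 1 + 3 = 5, d(B,C) = 8 + 2 + 4 = 14, d(A,C) = 9 + 3 + 1 = 13.
d(A,B) + d(B,C) - d(A,C) = 5 + 14 - 13 = 19 - 13 = 6. This is ≥ 0, so the triangle inequality holds for these points.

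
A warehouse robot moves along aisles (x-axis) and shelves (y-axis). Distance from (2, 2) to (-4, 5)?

Σ|x_i - y_i| = |2 - (-4)| + |2 - 5| = 6 + 3 = 9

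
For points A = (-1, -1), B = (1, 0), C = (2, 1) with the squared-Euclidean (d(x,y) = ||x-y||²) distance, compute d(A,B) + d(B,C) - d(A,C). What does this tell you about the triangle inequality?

d(A,B) = 2² + 1² = 5, d(B,C) = 1² + 1² = 2, d(A,C) = 3² + 2² = 13.
d(A,B) + d(B,C) - d(A,C) = 5 + 2 - 13 = 7 - 13 = -6. This is < 0, so the triangle inequality FAILS for these points (squared-Euclidean is not a metric).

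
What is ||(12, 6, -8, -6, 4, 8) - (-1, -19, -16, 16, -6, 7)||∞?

max(|x_i - y_i|) = max(|12 - (-1)|, |6 - (-19)|, |-8 - (-16)|, |-6 - 16|, |4 - (-6)|, |8 - 7|) = max(13, 25, 8, 22, 10, 1) = 25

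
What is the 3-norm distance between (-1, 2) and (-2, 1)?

(Σ|x_i - y_i|^3)^(1/3) = (|-1 - (-2)|^3 + |2 - 1|^3)^(1/3)
= (1^3 + 1^3)^(1/3) = (1 + 1)^(1/3) = (2)^(1/3) ≈ 1.2599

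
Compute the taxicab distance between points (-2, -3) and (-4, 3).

Σ|x_i - y_i| = |-2 - (-4)| + |-3 - 3| = 2 + 6 = 8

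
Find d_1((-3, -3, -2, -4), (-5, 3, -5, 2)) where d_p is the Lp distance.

Σ|x_i - y_i| = |-3 - (-5)| + |-3 - 3| + |-2 - (-5)| + |-4 - 2| = 2 + 6 + 3 + 6 = 17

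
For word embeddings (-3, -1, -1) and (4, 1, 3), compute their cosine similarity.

With u = (-3, -1, -1), v = (4, 1, 3):
u·v = (-3)·4 + (-1)·1 + (-1)·3 = (-12) + (-1) + (-3) = -16.
|u| = √((-3)² + (-1)² + (-1)²) = √11, |v| = √(4² + 1² + 3²) = √26, so |u||v| = √(11·26) = √286.
cos θ = (u·v)/(|u||v|) = -16/√286 ≈ -0.9461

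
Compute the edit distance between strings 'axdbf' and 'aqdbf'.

Let D[i][j] be the edit distance between the first i characters of 'axdbf' and the first j characters of 'aqdbf', with D[i][0] = i, D[0][j] = j, and D[i][j] = D[i-1][j-1] if the characters match, else 1 + min(D[i-1][j], D[i][j-1], D[i-1][j-1]). Filling the table (rows: prefixes of 'axdbf', columns: prefixes of 'aqdbf'):
     ε  a  q  d  b  f
  ε  0  1  2  3  4  5
  a  1  0  1  2  3  4
  x  2  1  1  2  3  4
  d  3  2  2  1  2  3
  b  4  3  3  2  1  2
  f  5  4  4  3  2  1
The bottom-right entry gives D[5][5] = 1, so no sequence of fewer than 1 edit works. Backtracking through the table gives one optimal edit sequence (1 edit):
  axdbf → aqdbf (sub x→q @2)
Edit distance = 1.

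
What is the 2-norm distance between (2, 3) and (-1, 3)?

(Σ|x_i - y_i|^2)^(1/2) = (|2 - (-1)|^2 + |3 - 3|^2)^(1/2)
= (3^2 + 0^2)^(1/2) = (9 + 0)^(1/2) = (9)^(1/2) = 3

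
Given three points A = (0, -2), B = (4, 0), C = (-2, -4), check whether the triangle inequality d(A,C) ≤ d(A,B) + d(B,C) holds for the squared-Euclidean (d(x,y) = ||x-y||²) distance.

d(A,B) = 4² + 2² = 20, d(B,C) = 6² + 4² = 52, d(A,C) = 2² + 2² = 8.
d(A,C) = 8 ≤ 20 + 52 = 72. Triangle inequality is satisfied.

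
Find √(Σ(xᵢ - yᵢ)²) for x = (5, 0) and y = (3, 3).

√(Σ(x_i - y_i)²) = √((5 - 3)² + (0 - 3)²)
= √(2² + (-3)²) = √(4 + 9) = √13 ≈ 3.6056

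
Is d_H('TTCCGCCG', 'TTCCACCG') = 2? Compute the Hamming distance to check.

Differing positions: 5. Hamming distance = 1, so the claim that d_H = 2 is false.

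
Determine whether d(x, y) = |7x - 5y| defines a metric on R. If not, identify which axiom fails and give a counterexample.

No. d fails symmetry: d(1, 4) = |7·1 - 5·4| = |-13| = 13, but d(4, 1) = |7·4 - 5·1| = |23| = 23. Since 13 ≠ 23, d(x,y) ≠ d(y,x) in general.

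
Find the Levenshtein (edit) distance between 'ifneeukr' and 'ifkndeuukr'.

Let D[i][j] be the edit distance between the first i characters of 'ifneeukr' and the first j characters of 'ifkndeuukr', with D[i][0] = i, D[0][j] = j, and D[i][j] = D[i-1][j-1] if the characters match, else 1 + min(D[i-1][j], D[i][j-1], D[i-1][j-1]). Filling the table (rows: prefixes of 'ifneeukr', columns: prefixes of 'ifkndeuukr'):
     ε  i  f  k  n  d  e  u  u  k  r
  ε  0  1  2  3  4  5  6  7  8  9 10
  i  1  0  1  2  3  4  5  6  7  8  9
  f  2  1  0  1  2  3  4  5  6  7  8
  n  3  2  1  1  1  2  3  4  5  6  7
  e  4  3  2  2  2  2  2  3  4  5  6
  e  5  4  3  3  3  3  2  3  4  5  6
  u  6  5  4  4  4  4  3  2  3  4  5
  k  7  6  5  4  5  5  4  3  3  3  4
  r  8  7  6  5  5  6  5  4  4  4  3
The bottom-right entry gives D[8][10] = 3, so no sequence of fewer than 3 edits works. Backtracking through the table gives one optimal edit sequence (3 edits):
  ifneeukr → ifkneeukr (ins k @3)
  ifkneeukr → ifkndeeukr (ins d @5)
  ifkndeeukr → ifkndeuukr (sub e→u @7)
Edit distance = 3.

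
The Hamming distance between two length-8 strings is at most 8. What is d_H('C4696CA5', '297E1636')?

Differing positions: 1, 2, 3, 4, 5, 6, 7, 8. Hamming distance = 8. The maximum possible Hamming distance for length-8 strings is 8, so d_H/8 = 8/8 = 1.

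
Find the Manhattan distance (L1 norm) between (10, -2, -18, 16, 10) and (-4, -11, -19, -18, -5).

Σ|x_i - y_i| = |10 - (-4)| + |-2 - (-11)| + |-18 - (-19)| + |16 - (-18)| + |10 - (-5)| = 14 + 9 + 1 + 34 + 15 = 73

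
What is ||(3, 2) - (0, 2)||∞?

max(|x_i - y_i|) = max(|3 - 0|, |2 - 2|) = max(3, 0) = 3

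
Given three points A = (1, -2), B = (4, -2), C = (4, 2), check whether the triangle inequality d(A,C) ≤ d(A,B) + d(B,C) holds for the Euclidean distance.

d(A,B) = √(3² + 0²) = √9 = 3, d(B,C) = √(0² + 4²) = √16 = 4, d(A,C) = √(3² + 4²) = √25 = 5.
d(A,C) = 5 ≤ 3 + 4 = 7. Triangle inequality is satisfied.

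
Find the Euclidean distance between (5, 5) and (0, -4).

√(Σ(x_i - y_i)²) = √((5 - 0)² + (5 - (-4))²)
= √(5² + 9²) = √(25 + 81) = √106 ≈ 10.2956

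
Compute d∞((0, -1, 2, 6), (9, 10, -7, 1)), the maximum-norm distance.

max(|x_i - y_i|) = max(|0 - 9|, |-1 - 10|, |2 - (-7)|, |6 - 1|) = max(9, 11, 9, 5) = 11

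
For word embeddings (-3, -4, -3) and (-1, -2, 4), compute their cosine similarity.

With u = (-3, -4, -3), v = (-1, -2, 4):
u·v = (-3)·(-1) + (-4)·(-2) + (-3)·4 = 3 + 8 + (-12) = -1.
|u| = √((-3)² + (-4)² + (-3)²) = √34, |v| = √((-1)² + (-2)² + 4²) = √21, so |u||v| = √(34·21) = √714.
cos θ = (u·v)/(|u||v|) = -1/√714 ≈ -0.0374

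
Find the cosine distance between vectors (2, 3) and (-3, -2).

With u = (2, 3), v = (-3, -2):
u·v = 2·(-3) + 3·(-2) = (-6) + (-6) = -12.
|u| = √(2² + 3²) = √13, |v| = √((-3)² + (-2)²) = √13, so |u||v| = √(13·13) = √169 = 13.
cos θ = (u·v)/(|u||v|) = -12/13 ≈ -0.9231
Cosine distance = 1 - cos θ ≈ 1 - (-0.9231) = 1.9231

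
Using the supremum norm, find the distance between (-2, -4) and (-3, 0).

max(|x_i - y_i|) = max(|-2 - (-3)|, |-4 - 0|) = max(1, 4) = 4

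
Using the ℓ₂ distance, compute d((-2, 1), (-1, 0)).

(Σ|x_i - y_i|^2)^(1/2) = (|-2 - (-1)|^2 + |1 - 0|^2)^(1/2)
= (1^2 + 1^2)^(1/2) = (1 + 1)^(1/2) = (2)^(1/2) ≈ 1.4142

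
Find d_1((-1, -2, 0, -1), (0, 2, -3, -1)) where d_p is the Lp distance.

Σ|x_i - y_i| = |-1 - 0| + |-2 - 2| + |0 - (-3)| + |-1 - (-1)| = 1 + 4 + 3 + 0 = 8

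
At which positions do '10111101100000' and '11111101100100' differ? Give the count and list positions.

Differing positions: 2, 12. Hamming distance = 2.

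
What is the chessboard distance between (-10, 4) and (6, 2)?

max(|x_i - y_i|) = max(|-10 - 6|, |4 - 2|) = max(16, 2) = 16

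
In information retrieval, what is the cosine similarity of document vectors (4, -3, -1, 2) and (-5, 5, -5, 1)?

With u = (4, -3, -1, 2), v = (-5, 5, -5, 1):
u·v = 4·(-5) + (-3)·5 + (-1)·(-5) + 2·1 = (-20) + (-15) + 5 + 2 = -28.
|u| = √(4² + (-3)² + (-1)² + 2²) = √30, |v| = √((-5)² + 5² + (-5)² + 1²) = √76, so |u||v| = √(30·76) = √2280.
cos θ = (u·v)/(|u||v|) = -28/√2280 ≈ -0.5864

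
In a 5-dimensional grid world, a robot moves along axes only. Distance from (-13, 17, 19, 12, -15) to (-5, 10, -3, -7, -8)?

Σ|x_i - y_i| = |-13 - (-5)| + |17 - 10| + |19 - (-3)| + |12 - (-7)| + |-15 - (-8)| = 8 + 7 + 22 + 19 + 7 = 63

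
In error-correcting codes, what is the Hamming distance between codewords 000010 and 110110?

Differing positions: 1, 2, 4. Hamming distance = 3.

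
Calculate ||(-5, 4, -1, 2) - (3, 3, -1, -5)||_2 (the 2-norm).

(Σ|x_i - y_i|^2)^(1/2) = (|-5 - 3|^2 + |4 - 3|^2 + |-1 - (-1)|^2 + |2 - (-5)|^2)^(1/2)
= (8^2 + 1^2 + 0^2 + 7^2)^(1/2) = (64 + 1 + 0 + 49)^(1/2) = (114)^(1/2) ≈ 10.6771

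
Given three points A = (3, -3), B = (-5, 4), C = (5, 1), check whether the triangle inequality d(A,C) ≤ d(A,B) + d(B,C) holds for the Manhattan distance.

d(A,B) = 8 + 7 = 15, d(B,C) = 10 + 3 = 13, d(A,C) = 2 + 4 = 6.
d(A,C) = 6 ≤ 15 + 13 = 28. Triangle inequality is satisfied.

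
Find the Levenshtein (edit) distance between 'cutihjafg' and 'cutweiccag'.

Let D[i][j] be the edit distance between the first i characters of 'cutihjafg' and the first j characters of 'cutweiccag', with D[i][0] = i, D[0][j] = j, and D[i][j] = D[i-1][j-1] if the characters match, else 1 + min(D[i-1][j], D[i][j-1], D[i-1][j-1]). Filling the table (rows: prefixes of 'cutihjafg', columns: prefixes of 'cutweiccag'):
     ε  c  u  t  w  e  i  c  c  a  g
  ε  0  1  2  3  4  5  6  7  8  9 10
  c  1  0  1  2  3  4  5  6  7  8  9
  u  2  1  0  1  2  3  4  5  6  7  8
  t  3  2  1  0  1  2  3  4  5  6  7
  i  4  3  2  1  1  2  2  3  4  5  6
  h  5  4  3  2  2  2  3  3  4  5  6
  j  6  5  4  3  3  3  3  4  4  5  6
  a  7  6  5  4  4  4  4  4  5  4  5
  f  8  7  6  5  5  5  5  5  5  5  5
  g  9  8  7  6  6  6  6  6  6  6  5
The bottom-right entry gives D[9][10] = 5, so no sequence of fewer than 5 edits works. Backtracking through the table gives one optimal edit sequence (5 edits):
  cutihjafg → cutwihjafg (ins w @4)
  cutwihjafg → cutweihjafg (ins e @5)
  cutweihjafg → cutweicjafg (sub h→c @7)
  cutweicjafg → cutweiccafg (sub j→c @8)
  cutweiccafg → cutweiccag (del f @10)
Edit distance = 5.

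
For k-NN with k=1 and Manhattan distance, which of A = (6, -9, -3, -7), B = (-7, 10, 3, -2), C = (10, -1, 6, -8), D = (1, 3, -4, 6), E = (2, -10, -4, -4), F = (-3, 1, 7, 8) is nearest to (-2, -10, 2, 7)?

Distances: d(A) = 28, d(B) = 35, d(C) = 40, d(D) = 23, d(E) = 21, d(F) = 18. Nearest: F = (-3, 1, 7, 8) with distance 18.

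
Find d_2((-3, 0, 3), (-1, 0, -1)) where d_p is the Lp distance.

(Σ|x_i - y_i|^2)^(1/2) = (|-3 - (-1)|^2 + |0 - 0|^2 + |3 - (-1)|^2)^(1/2)
= (2^2 + 0^2 + 4^2)^(1/2) = (4 + 0 + 16)^(1/2) = (20)^(1/2) ≈ 4.4721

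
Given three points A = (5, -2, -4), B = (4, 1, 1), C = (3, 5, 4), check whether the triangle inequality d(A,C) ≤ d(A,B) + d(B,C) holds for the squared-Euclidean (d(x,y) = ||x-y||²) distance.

d(A,B) = 1² + 3² + 5² = 35, d(B,C) = 1² + 4² + 3² = 26, d(A,C) = 2² + 7² + 8² = 117.
d(A,C) = 117 > 35 + 26 = 61. Triangle inequality is VIOLATED. (Squared-Euclidean is not a metric — this is a counterexample.)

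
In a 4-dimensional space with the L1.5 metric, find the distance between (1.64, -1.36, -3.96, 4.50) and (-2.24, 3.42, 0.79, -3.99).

(Σ|x_i - y_i|^1.5)^(1/1.5) = (|1.64 - (-2.24)|^1.5 + |-1.36 - 3.42|^1.5 + |-3.96 - 0.79|^1.5 + |4.5 - (-3.99)|^1.5)^(1/1.5)
= (3.88^1.5 + 4.78^1.5 + 4.75^1.5 + 8.49^1.5)^(1/1.5) ≈ (7.6427 + 10.4506 + 10.3524 + 24.7378)^(1/1.5) = (53.1835)^(1/1.5) ≈ 14.1422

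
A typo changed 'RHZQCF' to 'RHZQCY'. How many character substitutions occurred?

Differing positions: 6. Hamming distance = 1.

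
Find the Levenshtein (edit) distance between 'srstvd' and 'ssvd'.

Let D[i][j] be the edit distance between the first i characters of 'srstvd' and the first j characters of 'ssvd', with D[i][0] = i, D[0][j] = j, and D[i][j] = D[i-1][j-1] if the characters match, else 1 + min(D[i-1][j], D[i][j-1], D[i-1][j-1]). Filling the table (rows: prefixes of 'srstvd', columns: prefixes of 'ssvd'):
     ε  s  s  v  d
  ε  0  1  2  3  4
  s  1  0  1  2  3
  r  2  1  1  2  3
  s  3  2  1  2  3
  t  4  3  2  2  3
  v  5  4  3  2  3
  d  6  5  4  3  2
The bottom-right entry gives D[6][4] = 2, so no sequence of fewer than 2 edits works. Backtracking through the table gives one optimal edit sequence (2 edits):
  srstvd → sstvd (del r @2)
  sstvd → ssvd (del t @3)
Edit distance = 2.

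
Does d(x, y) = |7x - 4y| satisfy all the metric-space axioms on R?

No. d fails symmetry: d(7, 2) = |7·7 - 4·2| = |41| = 41, but d(2, 7) = |7·2 - 4·7| = |-14| = 14. Since 41 ≠ 14, d(x,y) ≠ d(y,x) in general.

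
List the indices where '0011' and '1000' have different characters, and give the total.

Differing positions: 1, 3, 4. Hamming distance = 3.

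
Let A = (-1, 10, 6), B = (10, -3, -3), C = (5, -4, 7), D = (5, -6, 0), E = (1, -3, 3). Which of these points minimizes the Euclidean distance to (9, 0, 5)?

Distances: d(A) ≈ 14.1774, d(B) ≈ 8.6023, d(C) = 6, d(D) ≈ 8.775, d(E) ≈ 8.775. Nearest: C = (5, -4, 7) with distance 6.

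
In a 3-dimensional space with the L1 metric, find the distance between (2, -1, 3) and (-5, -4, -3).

Σ|x_i - y_i| = |2 - (-5)| + |-1 - (-4)| + |3 - (-3)| = 7 + 3 + 6 = 16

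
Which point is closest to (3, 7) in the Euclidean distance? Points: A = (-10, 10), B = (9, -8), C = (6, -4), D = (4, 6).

Distances: d(A) ≈ 13.3417, d(B) ≈ 16.1555, d(C) ≈ 11.4018, d(D) ≈ 1.4142. Nearest: D = (4, 6) with distance 1.4142.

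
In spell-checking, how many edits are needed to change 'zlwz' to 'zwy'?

Let D[i][j] be the edit distance between the first i characters of 'zlwz' and the first j characters of 'zwy', with D[i][0] = i, D[0][j] = j, and D[i][j] = D[i-1][j-1] if the characters match, else 1 + min(D[i-1][j], D[i][j-1], D[i-1][j-1]). Filling the table (rows: prefixes of 'zlwz', columns: prefixes of 'zwy'):
     ε  z  w  y
  ε  0  1  2  3
  z  1  0  1  2
  l  2  1  1  2
  w  3  2  1  2
  z  4  3  2  2
The bottom-right entry gives D[4][3] = 2, so no sequence of fewer than 2 edits works. Backtracking through the table gives one optimal edit sequence (2 edits):
  zlwz → zwz (del l @2)
  zwz → zwy (sub z→y @3)
Edit distance = 2.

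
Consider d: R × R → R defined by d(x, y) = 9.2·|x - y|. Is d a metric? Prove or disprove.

Yes. Since |x - y| is a metric on R and 9.2 > 0, the positive scalar multiple 9.2·|x - y| is also a metric: scaling by a positive constant preserves non-negativity, identity (d=0 ⟺ |x-y|=0 ⟺ x=y), symmetry, and the triangle inequality.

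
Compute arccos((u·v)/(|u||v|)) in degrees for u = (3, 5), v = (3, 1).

With u = (3, 5), v = (3, 1):
u·v = 3·3 + 5·1 = 9 + 5 = 14.
|u| = √(3² + 5²) = √34, |v| = √(3² + 1²) = √10, so |u||v| = √(34·10) = √340.
cos θ = (u·v)/(|u||v|) = 14/√340 ≈ 0.759257
θ = arccos(0.759257) ≈ 40.6°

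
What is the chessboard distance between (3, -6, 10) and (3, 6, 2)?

max(|x_i - y_i|) = max(|3 - 3|, |-6 - 6|, |10 - 2|) = max(0, 12, 8) = 12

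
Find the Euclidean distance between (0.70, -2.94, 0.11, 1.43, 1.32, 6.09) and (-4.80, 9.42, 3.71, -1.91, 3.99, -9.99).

√(Σ(x_i - y_i)²) = √((0.7 - (-4.8))² + (-2.94 - 9.42)² + (0.11 - 3.71)² + (1.43 - (-1.91))² + (1.32 - 3.99)² + (6.09 - (-9.99))²)
= √(5.5² + (-12.36)² + (-3.6)² + 3.34² + (-2.67)² + 16.08²) = √(30.25 + 152.7696 + 12.96 + 11.1556 + 7.1289 + 258.5664) = √472.8305 ≈ 21.7447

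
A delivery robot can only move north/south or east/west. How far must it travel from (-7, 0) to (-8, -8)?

Σ|x_i - y_i| = |-7 - (-8)| + |0 - (-8)| = 1 + 8 = 9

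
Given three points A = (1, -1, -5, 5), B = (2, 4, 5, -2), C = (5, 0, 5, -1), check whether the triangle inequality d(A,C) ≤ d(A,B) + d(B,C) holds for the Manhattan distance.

d(A,B) = 1 + 5 + 10 + 7 = 23, d(B,C) = 3 + 4 + 0 + 1 = 8, d(A,C) = 4 + 1 + 10 + 6 = 21.
d(A,C) = 21 ≤ 23 + 8 = 31. Triangle inequality is satisfied.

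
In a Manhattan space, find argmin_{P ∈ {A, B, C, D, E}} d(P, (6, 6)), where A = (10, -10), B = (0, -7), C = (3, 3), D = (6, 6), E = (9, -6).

Distances: d(A) = 20, d(B) = 19, d(C) = 6, d(D) = 0, d(E) = 15. Nearest: D = (6, 6) with distance 0.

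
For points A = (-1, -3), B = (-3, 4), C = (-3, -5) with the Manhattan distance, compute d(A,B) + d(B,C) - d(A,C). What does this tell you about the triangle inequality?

d(A,B) = 2 + 7 = 9, d(B,C) = 0 + 9 = 9, d(A,C) = 2 + 2 = 4.
d(A,B) + d(B,C) - d(A,C) = 9 + 9 - 4 = 18 - 4 = 14. This is ≥ 0, so the triangle inequality holds for these points.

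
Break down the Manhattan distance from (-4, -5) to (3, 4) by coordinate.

Σ|x_i - y_i| = |-4 - 3| + |-5 - 4| = 7 + 9 = 16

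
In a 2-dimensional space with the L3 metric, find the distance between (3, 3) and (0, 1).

(Σ|x_i - y_i|^3)^(1/3) = (|3 - 0|^3 + |3 - 1|^3)^(1/3)
= (3^3 + 2^3)^(1/3) = (27 + 8)^(1/3) = (35)^(1/3) ≈ 3.2711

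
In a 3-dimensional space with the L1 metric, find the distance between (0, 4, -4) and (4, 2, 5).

Σ|x_i - y_i| = |0 - 4| + |4 - 2| + |-4 - 5| = 4 + 2 + 9 = 15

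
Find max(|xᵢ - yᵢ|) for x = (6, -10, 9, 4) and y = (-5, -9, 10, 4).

max(|x_i - y_i|) = max(|6 - (-5)|, |-10 - (-9)|, |9 - 10|, |4 - 4|) = max(11, 1, 1, 0) = 11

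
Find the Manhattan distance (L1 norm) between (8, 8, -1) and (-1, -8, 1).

Σ|x_i - y_i| = |8 - (-1)| + |8 - (-8)| + |-1 - 1| = 9 + 16 + 2 = 27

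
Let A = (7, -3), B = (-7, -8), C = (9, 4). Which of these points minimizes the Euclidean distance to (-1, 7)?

Distances: d(A) ≈ 12.8062, d(B) ≈ 16.1555, d(C) ≈ 10.4403. Nearest: C = (9, 4) with distance 10.4403.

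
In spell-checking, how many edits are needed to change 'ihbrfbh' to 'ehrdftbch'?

Let D[i][j] be the edit distance between the first i characters of 'ihbrfbh' and the first j characters of 'ehrdftbch', with D[i][0] = i, D[0][j] = j, and D[i][j] = D[i-1][j-1] if the characters match, else 1 + min(D[i-1][j], D[i][j-1], D[i-1][j-1]). Filling the table (rows: prefixes of 'ihbrfbh', columns: prefixes of 'ehrdftbch'):
     ε  e  h  r  d  f  t  b  c  h
  ε  0  1  2  3  4  5  6  7  8  9
  i  1  1  2  3  4  5  6  7  8  9
  h  2  2  1  2  3  4  5  6  7  8
  b  3  3  2  2  3  4  5  5  6  7
  r  4  4  3  2  3  4  5  6  6  7
  f  5  5  4  3  3  3  4  5  6  7
  b  6  6  5  4  4  4  4  4  5  6
  h  7  7  6  5  5  5  5  5  5  5
The bottom-right entry gives D[7][9] = 5, so no sequence of fewer than 5 edits works. Backtracking through the table gives one optimal edit sequence (5 edits):
  ihbrfbh → ehbrfbh (sub i→e @1)
  ehbrfbh → ehrrfbh (sub b→r @3)
  ehrrfbh → ehrdfbh (sub r→d @4)
  ehrdfbh → ehrdftbh (ins t @6)
  ehrdftbh → ehrdftbch (ins c @8)
Edit distance = 5.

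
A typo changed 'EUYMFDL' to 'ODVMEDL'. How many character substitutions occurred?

Differing positions: 1, 2, 3, 5. Hamming distance = 4.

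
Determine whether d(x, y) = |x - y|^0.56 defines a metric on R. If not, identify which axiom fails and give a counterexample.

Yes. With 0 < p = 0.56 ≤ 1, d(x,y) = |x-y|^0.56 is a metric on R. Non-negativity and symmetry are immediate; |x-y|^0.56 = 0 ⟺ |x-y| = 0 ⟺ x = y. For the triangle inequality, the function t ↦ t^0.56 is subadditive on [0,∞) when p ≤ 1, so |x-z|^0.56 ≤ (|x-y| + |y-z|)^0.56 ≤ |x-y|^0.56 + |y-z|^0.56.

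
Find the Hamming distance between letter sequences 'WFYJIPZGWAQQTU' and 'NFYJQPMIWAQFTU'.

Differing positions: 1, 5, 7, 8, 12. Hamming distance = 5.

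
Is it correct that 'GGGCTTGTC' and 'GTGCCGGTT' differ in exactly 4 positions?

Differing positions: 2, 5, 6, 9. Hamming distance = 4, so the claim is true.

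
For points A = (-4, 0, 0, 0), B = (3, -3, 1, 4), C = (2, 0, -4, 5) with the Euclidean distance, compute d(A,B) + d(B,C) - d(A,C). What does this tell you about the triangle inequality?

d(A,B) = √(7² + 3² + 1² + 4²) = √75 ≈ 8.6603, d(B,C) = √(1² + 3² + 5² + 1²) = √36 = 6, d(A,C) = √(6² + 0² + 4² + 5²) = √77 ≈ 8.775.
d(A,B) + d(B,C) - d(A,C) = 8.6603 + 6 - 8.775 = 14.6603 - 8.775 = 5.8853 (to 4 decimal places). This is ≥ 0, so the triangle inequality holds for these points.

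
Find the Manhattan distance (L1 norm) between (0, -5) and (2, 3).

Σ|x_i - y_i| = |0 - 2| + |-5 - 3| = 2 + 8 = 10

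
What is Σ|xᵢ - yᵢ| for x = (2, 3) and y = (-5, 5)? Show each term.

Σ|x_i - y_i| = |2 - (-5)| + |3 - 5| = 7 + 2 = 9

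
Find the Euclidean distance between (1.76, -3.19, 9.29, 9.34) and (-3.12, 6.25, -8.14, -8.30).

√(Σ(x_i - y_i)²) = √((1.76 - (-3.12))² + (-3.19 - 6.25)² + (9.29 - (-8.14))² + (9.34 - (-8.3))²)
= √(4.88² + (-9.44)² + 17.43² + 17.64²) = √(23.8144 + 89.1136 + 303.8049 + 311.1696) = √727.9025 ≈ 26.9797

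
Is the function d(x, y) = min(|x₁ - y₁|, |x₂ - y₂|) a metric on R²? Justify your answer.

No. d fails identity of indiscernibles: take x = (2, 0) and y = (2, 6). Then d(x,y) = min(|2 - 2|, |0 - 6|) = min(0, 6) = 0, yet x ≠ y.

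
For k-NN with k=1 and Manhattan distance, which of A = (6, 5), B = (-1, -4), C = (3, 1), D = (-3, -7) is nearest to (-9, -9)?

Distances: d(A) = 29, d(B) = 13, d(C) = 22, d(D) = 8. Nearest: D = (-3, -7) with distance 8.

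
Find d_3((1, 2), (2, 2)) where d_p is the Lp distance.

(Σ|x_i - y_i|^3)^(1/3) = (|1 - 2|^3 + |2 - 2|^3)^(1/3)
= (1^3 + 0^3)^(1/3) = (1 + 0)^(1/3) = (1)^(1/3) = 1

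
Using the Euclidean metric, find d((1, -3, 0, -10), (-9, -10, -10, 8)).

√(Σ(x_i - y_i)²) = √((1 - (-9))² + (-3 - (-10))² + (0 - (-10))² + (-10 - 8)²)
= √(10² + 7² + 10² + (-18)²) = √(100 + 49 + 100 + 324) = √573 ≈ 23.9374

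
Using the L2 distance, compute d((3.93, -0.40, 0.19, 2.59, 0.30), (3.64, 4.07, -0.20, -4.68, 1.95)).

(Σ|x_i - y_i|^2)^(1/2) = (|3.93 - 3.64|^2 + |-0.4 - 4.07|^2 + |0.19 - (-0.2)|^2 + |2.59 - (-4.68)|^2 + |0.3 - 1.95|^2)^(1/2)
= (0.29^2 + 4.47^2 + 0.39^2 + 7.27^2 + 1.65^2)^(1/2) = (0.0841 + 19.9809 + 0.1521 + 52.8529 + 2.7225)^(1/2) = (75.7925)^(1/2) ≈ 8.7059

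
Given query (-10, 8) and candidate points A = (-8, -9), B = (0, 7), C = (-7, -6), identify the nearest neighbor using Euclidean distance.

Distances: d(A) ≈ 17.1172, d(B) ≈ 10.0499, d(C) ≈ 14.3178. Nearest: B = (0, 7) with distance 10.0499.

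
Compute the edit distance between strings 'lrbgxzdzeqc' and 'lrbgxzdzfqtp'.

Let D[i][j] be the edit distance between the first i characters of 'lrbgxzdzeqc' and the first j characters of 'lrbgxzdzfqtp', with D[i][0] = i, D[0][j] = j, and D[i][j] = D[i-1][j-1] if the characters match, else 1 + min(D[i-1][j], D[i][j-1], D[i-1][j-1]). Filling the table (rows: prefixes of 'lrbgxzdzeqc', columns: prefixes of 'lrbgxzdzfqtp'):
     ε  l  r  b  g  x  z  d  z  f  q  t  p
  ε  0  1  2  3  4  5  6  7  8  9 10 11 12
  l  1  0  1  2  3  4  5  6  7  8  9 10 11
  r  2  1  0  1  2  3  4  5  6  7  8  9 10
  b  3  2  1  0  1  2  3  4  5  6  7  8  9
  g  4  3  2  1  0  1  2  3  4  5  6  7  8
  x  5  4  3  2  1  0  1  2  3  4  5  6  7
  z  6  5  4  3  2  1  0  1  2  3  4  5  6
  d  7  6  5  4  3  2  1  0  1  2  3  4  5
  z  8  7  6  5  4  3  2  1  0  1  2  3  4
  e  9  8  7  6  5  4  3  2  1  1  2  3  4
  q 10  9  8  7  6  5  4  3  2  2  1  2  3
  c 11 10  9  8  7  6  5  4  3  3  2  2  3
The bottom-right entry gives D[11][12] = 3, so no sequence of fewer than 3 edits works. Backtracking through the table gives one optimal edit sequence (3 edits):
  lrbgxzdzeqc → lrbgxzdzfqc (sub e→f @9)
  lrbgxzdzfqc → lrbgxzdzfqtc (ins t @11)
  lrbgxzdzfqtc → lrbgxzdzfqtp (sub c→p @12)
Edit distance = 3.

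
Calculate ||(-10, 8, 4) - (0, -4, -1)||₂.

√(Σ(x_i - y_i)²) = √((-10 - 0)² + (8 - (-4))² + (4 - (-1))²)
= √((-10)² + 12² + 5²) = √(100 + 144 + 25) = √269 ≈ 16.4012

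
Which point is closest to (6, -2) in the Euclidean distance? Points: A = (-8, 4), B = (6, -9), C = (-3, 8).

Distances: d(A) ≈ 15.2315, d(B) = 7, d(C) ≈ 13.4536. Nearest: B = (6, -9) with distance 7.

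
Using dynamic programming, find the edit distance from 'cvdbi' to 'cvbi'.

Let D[i][j] be the edit distance between the first i characters of 'cvdbi' and the first j characters of 'cvbi', with D[i][0] = i, D[0][j] = j, and D[i][j] = D[i-1][j-1] if the characters match, else 1 + min(D[i-1][j], D[i][j-1], D[i-1][j-1]). Filling the table (rows: prefixes of 'cvdbi', columns: prefixes of 'cvbi'):
     ε  c  v  b  i
  ε  0  1  2  3  4
  c  1  0  1  2  3
  v  2  1  0  1  2
  d  3  2  1  1  2
  b  4  3  2  1  2
  i  5  4  3  2  1
The bottom-right entry gives D[5][4] = 1, so no sequence of fewer than 1 edit works. Backtracking through the table gives one optimal edit sequence (1 edit):
  cvdbi → cvbi (del d @3)
Edit distance = 1.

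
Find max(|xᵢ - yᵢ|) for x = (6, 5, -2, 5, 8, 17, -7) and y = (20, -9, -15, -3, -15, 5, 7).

max(|x_i - y_i|) = max(|6 - 20|, |5 - (-9)|, |-2 - (-15)|, |5 - (-3)|, |8 - (-15)|, |17 - 5|, |-7 - 7|) = max(14, 14, 13, 8, 23, 12, 14) = 23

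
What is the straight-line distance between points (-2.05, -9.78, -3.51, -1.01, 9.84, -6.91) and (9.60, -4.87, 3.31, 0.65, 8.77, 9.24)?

√(Σ(x_i - y_i)²) = √((-2.05 - 9.6)² + (-9.78 - (-4.87))² + (-3.51 - 3.31)² + (-1.01 - 0.65)² + (9.84 - 8.77)² + (-6.91 - 9.24)²)
= √((-11.65)² + (-4.91)² + (-6.82)² + (-1.66)² + 1.07² + (-16.15)²) = √(135.7225 + 24.1081 + 46.5124 + 2.7556 + 1.1449 + 260.8225) = √471.066 ≈ 21.7041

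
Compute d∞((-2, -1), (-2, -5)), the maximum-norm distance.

max(|x_i - y_i|) = max(|-2 - (-2)|, |-1 - (-5)|) = max(0, 4) = 4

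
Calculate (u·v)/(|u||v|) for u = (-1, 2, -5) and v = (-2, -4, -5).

With u = (-1, 2, -5), v = (-2, -4, -5):
u·v = (-1)·(-2) + 2·(-4) + (-5)·(-5) = 2 + (-8) + 25 = 19.
|u| = √((-1)² + 2² + (-5)²) = √30, |v| = √((-2)² + (-4)² + (-5)²) = √45, so |u||v| = √(30·45) = √1350.
cos θ = (u·v)/(|u||v|) = 19/√1350 ≈ 0.5171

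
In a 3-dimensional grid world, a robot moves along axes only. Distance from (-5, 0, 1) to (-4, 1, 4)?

Σ|x_i - y_i| = |-5 - (-4)| + |0 - 1| + |1 - 4| = 1 + 1 + 3 = 5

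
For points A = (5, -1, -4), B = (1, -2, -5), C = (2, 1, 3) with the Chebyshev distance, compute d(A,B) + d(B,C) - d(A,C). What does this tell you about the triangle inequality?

d(A,B) = max(4, 1, 1) = 4, d(B,C) = max(1, 3, 8) = 8, d(A,C) = max(3, 2, 7) = 7.
d(A,B) + d(B,C) - d(A,C) = 4 + 8 - 7 = 12 - 7 = 5. This is ≥ 0, so the triangle inequality holds for these points.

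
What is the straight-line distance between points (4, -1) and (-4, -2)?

√(Σ(x_i - y_i)²) = √((4 - (-4))² + (-1 - (-2))²)
= √(8² + 1²) = √(64 + 1) = √65 ≈ 8.0623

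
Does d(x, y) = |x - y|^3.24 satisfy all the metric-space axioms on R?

No. d(x,y) = |x-y|^3.24 fails the triangle inequality since p = 3.24 > 1. Counterexample: x = 2, y = 4, z = 6. d(x,z) = |2 - 6|^3.24 = 4^3.24 ≈ 89.2636, but d(x,y) + d(y,z) = 2^3.24 + 2^3.24 ≈ 9.4479 + 9.4479 = 18.8958. Since 89.2636 > 18.8958, the triangle inequality is violated.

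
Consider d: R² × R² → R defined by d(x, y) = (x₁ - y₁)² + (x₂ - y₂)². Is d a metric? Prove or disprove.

No. The squared Euclidean distance fails the triangle inequality. Counterexample: x = (0, 0), y = (1, 5), z = (2, 10). d(x,z) = 2² + 10² = 104, but d(x,y) + d(y,z) = (1² + 5²) + (1² + 5²) = 26 + 26 = 52. Since 104 > 52, the triangle inequality is violated. (Note: √d, the ordinary Euclidean distance, IS a metric.)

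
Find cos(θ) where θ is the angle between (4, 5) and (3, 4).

With u = (4, 5), v = (3, 4):
u·v = 4·3 + 5·4 = 12 + 20 = 32.
|u| = √(4² + 5²) = √41, |v| = √(3² + 4²) = √25, so |u||v| = √(41·25) = √1025.
cos θ = (u·v)/(|u||v|) = 32/√1025 ≈ 0.9995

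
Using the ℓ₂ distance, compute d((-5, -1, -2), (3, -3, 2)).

(Σ|x_i - y_i|^2)^(1/2) = (|-5 - 3|^2 + |-1 - (-3)|^2 + |-2 - 2|^2)^(1/2)
= (8^2 + 2^2 + 4^2)^(1/2) = (64 + 4 + 16)^(1/2) = (84)^(1/2) ≈ 9.1652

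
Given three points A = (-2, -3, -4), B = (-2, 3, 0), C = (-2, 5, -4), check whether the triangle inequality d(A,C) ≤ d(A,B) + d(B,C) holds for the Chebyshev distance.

d(A,B) = max(0, 6, 4) = 6, d(B,C) = max(0, 2, 4) = 4, d(A,C) = max(0, 8, 0) = 8.
d(A,C) = 8 ≤ 6 + 4 = 10. Triangle inequality is satisfied.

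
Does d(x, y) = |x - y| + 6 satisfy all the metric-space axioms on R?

No. d fails identity of indiscernibles (specifically d(x,x) = 0): d(-1, -1) = |-1 - (-1)| + 6 = 0 + 6 = 6 ≠ 0.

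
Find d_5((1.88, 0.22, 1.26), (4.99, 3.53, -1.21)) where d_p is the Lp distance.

(Σ|x_i - y_i|^5)^(1/5) = (|1.88 - 4.99|^5 + |0.22 - 3.53|^5 + |1.26 - (-1.21)|^5)^(1/5)
= (3.11^5 + 3.31^5 + 2.47^5)^(1/5) ≈ (290.939 + 397.3196 + 91.9358)^(1/5) = (780.1944)^(1/5) ≈ 3.7883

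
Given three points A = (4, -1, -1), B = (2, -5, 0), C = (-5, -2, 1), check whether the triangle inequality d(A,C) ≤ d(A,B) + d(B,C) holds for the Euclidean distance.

d(A,B) = √(2² + 4² + 1²) = √21 ≈ 4.5826, d(B,C) = √(7² + 3² + 1²) = √59 ≈ 7.6811, d(A,C) = √(9² + 1² + 2²) = √86 ≈ 9.2736.
d(A,C) ≈ 9.2736 ≤ 4.5826 + 7.6811 = 12.2637. Triangle inequality is satisfied.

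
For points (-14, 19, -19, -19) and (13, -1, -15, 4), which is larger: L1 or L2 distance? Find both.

L1 = |-14 - 13| + |19 - (-1)| + |-19 - (-15)| + |-19 - 4| = 27 + 20 + 4 + 23 = 74
L2 = √(27² + 20² + 4² + 23²) = √1674 ≈ 40.9145
L1 ≥ L2 always (equality iff movement is along one axis); L1 > L2 here.
Ratio L1/L2 = 74/√1674 ≈ 1.8086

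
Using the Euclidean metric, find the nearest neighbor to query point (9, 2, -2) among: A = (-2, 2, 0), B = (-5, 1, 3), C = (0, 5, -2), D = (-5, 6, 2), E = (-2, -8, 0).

Distances: d(A) ≈ 11.1803, d(B) ≈ 14.8997, d(C) ≈ 9.4868, d(D) ≈ 15.0997, d(E) = 15. Nearest: C = (0, 5, -2) with distance 9.4868.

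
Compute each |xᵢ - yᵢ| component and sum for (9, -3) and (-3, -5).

Σ|x_i - y_i| = |9 - (-3)| + |-3 - (-5)| = 12 + 2 = 14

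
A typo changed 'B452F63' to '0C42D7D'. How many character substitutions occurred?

Differing positions: 1, 2, 3, 5, 6, 7. Hamming distance = 6.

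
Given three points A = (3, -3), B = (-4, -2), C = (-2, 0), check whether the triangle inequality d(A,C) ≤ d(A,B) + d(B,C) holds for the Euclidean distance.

d(A,B) = √(7² + 1²) = √50 ≈ 7.0711, d(B,C) = √(2² + 2²) = √8 ≈ 2.8284, d(A,C) = √(5² + 3²) = √34 ≈ 5.831.
d(A,C) ≈ 5.831 ≤ 7.0711 + 2.8284 = 9.8995. Triangle inequality is satisfied.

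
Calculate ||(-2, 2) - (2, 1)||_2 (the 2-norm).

(Σ|x_i - y_i|^2)^(1/2) = (|-2 - 2|^2 + |2 - 1|^2)^(1/2)
= (4^2 + 1^2)^(1/2) = (16 + 1)^(1/2) = (17)^(1/2) ≈ 4.1231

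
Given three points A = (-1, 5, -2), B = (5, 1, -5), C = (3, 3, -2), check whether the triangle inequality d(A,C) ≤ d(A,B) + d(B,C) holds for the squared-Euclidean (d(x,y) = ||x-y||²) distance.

d(A,B) = 6² + 4² + 3² = 61, d(B,C) = 2² + 2² + 3² = 17, d(A,C) = 4² + 2² + 0² = 20.
d(A,C) = 20 ≤ 61 + 17 = 78. Triangle inequality is satisfied.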